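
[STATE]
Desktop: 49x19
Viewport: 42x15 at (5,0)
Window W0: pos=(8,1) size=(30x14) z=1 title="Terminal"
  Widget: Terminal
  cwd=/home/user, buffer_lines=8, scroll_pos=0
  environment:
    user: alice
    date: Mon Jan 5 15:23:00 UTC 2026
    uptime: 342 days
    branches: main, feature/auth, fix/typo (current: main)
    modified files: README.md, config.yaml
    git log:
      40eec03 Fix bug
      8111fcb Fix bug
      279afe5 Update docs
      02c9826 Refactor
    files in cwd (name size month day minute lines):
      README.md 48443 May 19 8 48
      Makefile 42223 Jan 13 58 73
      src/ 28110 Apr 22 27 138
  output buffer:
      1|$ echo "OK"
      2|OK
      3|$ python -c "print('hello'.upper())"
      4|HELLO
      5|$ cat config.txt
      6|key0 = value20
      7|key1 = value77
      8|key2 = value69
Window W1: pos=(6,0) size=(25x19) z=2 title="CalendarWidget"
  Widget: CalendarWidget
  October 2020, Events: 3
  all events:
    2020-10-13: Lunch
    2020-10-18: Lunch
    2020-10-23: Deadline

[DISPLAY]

 ┏━━━━━━━━━━━━━━━━━━━━━━━┓                
 ┃ CalendarWidget        ┃━━━━━━┓         
 ┠───────────────────────┨      ┃         
 ┃      October 2020     ┃──────┨         
 ┃Mo Tu We Th Fr Sa Su   ┃      ┃         
 ┃          1  2  3  4   ┃      ┃         
 ┃ 5  6  7  8  9 10 11   ┃llo'.u┃         
 ┃12 13* 14 15 16 17 18* ┃      ┃         
 ┃19 20 21 22 23* 24 25  ┃      ┃         
 ┃26 27 28 29 30 31      ┃      ┃         
 ┃                       ┃      ┃         
 ┃                       ┃      ┃         
 ┃                       ┃      ┃         
 ┃                       ┃      ┃         
 ┃                       ┃━━━━━━┛         


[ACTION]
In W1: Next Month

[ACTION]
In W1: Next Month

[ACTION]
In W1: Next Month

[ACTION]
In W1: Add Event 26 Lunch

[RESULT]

 ┏━━━━━━━━━━━━━━━━━━━━━━━┓                
 ┃ CalendarWidget        ┃━━━━━━┓         
 ┠───────────────────────┨      ┃         
 ┃      January 2021     ┃──────┨         
 ┃Mo Tu We Th Fr Sa Su   ┃      ┃         
 ┃             1  2  3   ┃      ┃         
 ┃ 4  5  6  7  8  9 10   ┃llo'.u┃         
 ┃11 12 13 14 15 16 17   ┃      ┃         
 ┃18 19 20 21 22 23 24   ┃      ┃         
 ┃25 26* 27 28 29 30 31  ┃      ┃         
 ┃                       ┃      ┃         
 ┃                       ┃      ┃         
 ┃                       ┃      ┃         
 ┃                       ┃      ┃         
 ┃                       ┃━━━━━━┛         


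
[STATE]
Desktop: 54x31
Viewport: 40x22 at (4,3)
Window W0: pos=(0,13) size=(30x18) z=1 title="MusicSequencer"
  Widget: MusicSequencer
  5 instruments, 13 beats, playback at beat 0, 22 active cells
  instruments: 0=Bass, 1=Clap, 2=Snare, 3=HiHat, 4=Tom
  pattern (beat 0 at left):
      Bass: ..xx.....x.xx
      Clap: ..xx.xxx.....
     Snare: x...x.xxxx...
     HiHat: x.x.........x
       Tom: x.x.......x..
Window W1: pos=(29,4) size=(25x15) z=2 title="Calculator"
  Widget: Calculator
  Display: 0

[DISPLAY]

                                        
                         ┏━━━━━━━━━━━━━━
                         ┃ Calculator   
                         ┠──────────────
                         ┃              
                         ┃┌───┬───┬───┬─
                         ┃│ 7 │ 8 │ 9 │ 
                         ┃├───┼───┼───┼─
                         ┃│ 4 │ 5 │ 6 │ 
                         ┃├───┼───┼───┼─
━━━━━━━━━━━━━━━━━━━━━━━━━┃│ 1 │ 2 │ 3 │ 
sicSequencer             ┃├───┼───┼───┼─
─────────────────────────┃│ 0 │ . │ = │ 
   ▼123456789012         ┃├───┼───┼───┼─
ass··██·····█·██         ┃│ C │ MC│ MR│ 
lap··██·███·····         ┗━━━━━━━━━━━━━━
are█···█·████···         ┃              
Hat█·█·········█         ┃              
Tom█·█·······█··         ┃              
                         ┃              
                         ┃              
                         ┃              


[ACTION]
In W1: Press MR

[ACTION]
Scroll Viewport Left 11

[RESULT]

                                        
                             ┏━━━━━━━━━━
                             ┃ Calculato
                             ┠──────────
                             ┃          
                             ┃┌───┬───┬─
                             ┃│ 7 │ 8 │ 
                             ┃├───┼───┼─
                             ┃│ 4 │ 5 │ 
                             ┃├───┼───┼─
┏━━━━━━━━━━━━━━━━━━━━━━━━━━━━┃│ 1 │ 2 │ 
┃ MusicSequencer             ┃├───┼───┼─
┠────────────────────────────┃│ 0 │ . │ 
┃      ▼123456789012         ┃├───┼───┼─
┃  Bass··██·····█·██         ┃│ C │ MC│ 
┃  Clap··██·███·····         ┗━━━━━━━━━━
┃ Snare█···█·████···         ┃          
┃ HiHat█·█·········█         ┃          
┃   Tom█·█·······█··         ┃          
┃                            ┃          
┃                            ┃          
┃                            ┃          


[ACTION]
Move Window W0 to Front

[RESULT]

                                        
                             ┏━━━━━━━━━━
                             ┃ Calculato
                             ┠──────────
                             ┃          
                             ┃┌───┬───┬─
                             ┃│ 7 │ 8 │ 
                             ┃├───┼───┼─
                             ┃│ 4 │ 5 │ 
                             ┃├───┼───┼─
┏━━━━━━━━━━━━━━━━━━━━━━━━━━━━┓│ 1 │ 2 │ 
┃ MusicSequencer             ┃├───┼───┼─
┠────────────────────────────┨│ 0 │ . │ 
┃      ▼123456789012         ┃├───┼───┼─
┃  Bass··██·····█·██         ┃│ C │ MC│ 
┃  Clap··██·███·····         ┃━━━━━━━━━━
┃ Snare█···█·████···         ┃          
┃ HiHat█·█·········█         ┃          
┃   Tom█·█·······█··         ┃          
┃                            ┃          
┃                            ┃          
┃                            ┃          


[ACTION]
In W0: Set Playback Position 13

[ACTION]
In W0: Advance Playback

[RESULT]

                                        
                             ┏━━━━━━━━━━
                             ┃ Calculato
                             ┠──────────
                             ┃          
                             ┃┌───┬───┬─
                             ┃│ 7 │ 8 │ 
                             ┃├───┼───┼─
                             ┃│ 4 │ 5 │ 
                             ┃├───┼───┼─
┏━━━━━━━━━━━━━━━━━━━━━━━━━━━━┓│ 1 │ 2 │ 
┃ MusicSequencer             ┃├───┼───┼─
┠────────────────────────────┨│ 0 │ . │ 
┃      0▼23456789012         ┃├───┼───┼─
┃  Bass··██·····█·██         ┃│ C │ MC│ 
┃  Clap··██·███·····         ┃━━━━━━━━━━
┃ Snare█···█·████···         ┃          
┃ HiHat█·█·········█         ┃          
┃   Tom█·█·······█··         ┃          
┃                            ┃          
┃                            ┃          
┃                            ┃          


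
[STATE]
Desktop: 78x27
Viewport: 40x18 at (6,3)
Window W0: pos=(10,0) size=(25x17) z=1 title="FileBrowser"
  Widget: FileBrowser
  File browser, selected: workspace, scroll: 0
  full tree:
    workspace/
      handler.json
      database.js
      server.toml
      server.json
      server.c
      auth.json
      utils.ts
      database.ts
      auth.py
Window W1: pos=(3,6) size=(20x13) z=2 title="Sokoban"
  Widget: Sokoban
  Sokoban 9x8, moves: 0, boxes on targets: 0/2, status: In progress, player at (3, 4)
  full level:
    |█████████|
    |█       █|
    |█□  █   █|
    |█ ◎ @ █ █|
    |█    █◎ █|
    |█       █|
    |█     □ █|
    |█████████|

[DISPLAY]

    ┃> [-] workspace/       ┃           
    ┃    handler.json       ┃           
    ┃    database.js        ┃           
━━━━━━━━━━━━━━━━┓oml        ┃           
okoban          ┃son        ┃           
────────────────┨           ┃           
███████         ┃n          ┃           
      █         ┃           ┃           
  █   █         ┃.ts        ┃           
◎ @ █ █         ┃           ┃           
   █◎ █         ┃           ┃           
      █         ┃           ┃           
    □ █         ┃           ┃           
███████         ┃━━━━━━━━━━━┛           
ves: 0  0/2     ┃                       
━━━━━━━━━━━━━━━━┛                       
                                        
                                        


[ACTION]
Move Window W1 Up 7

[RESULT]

███████         ┃ace/       ┃           
      █         ┃json       ┃           
  █   █         ┃.js        ┃           
◎ @ █ █         ┃oml        ┃           
   █◎ █         ┃son        ┃           
      █         ┃           ┃           
    □ █         ┃n          ┃           
███████         ┃           ┃           
ves: 0  0/2     ┃.ts        ┃           
━━━━━━━━━━━━━━━━┛           ┃           
    ┃                       ┃           
    ┃                       ┃           
    ┃                       ┃           
    ┗━━━━━━━━━━━━━━━━━━━━━━━┛           
                                        
                                        
                                        
                                        


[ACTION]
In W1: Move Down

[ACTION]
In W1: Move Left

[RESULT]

███████         ┃ace/       ┃           
      █         ┃json       ┃           
  █   █         ┃.js        ┃           
◎   █ █         ┃oml        ┃           
 @ █◎ █         ┃son        ┃           
      █         ┃           ┃           
    □ █         ┃n          ┃           
███████         ┃           ┃           
ves: 2  0/2     ┃.ts        ┃           
━━━━━━━━━━━━━━━━┛           ┃           
    ┃                       ┃           
    ┃                       ┃           
    ┃                       ┃           
    ┗━━━━━━━━━━━━━━━━━━━━━━━┛           
                                        
                                        
                                        
                                        


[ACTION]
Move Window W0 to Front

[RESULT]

████┃> [-] workspace/       ┃           
    ┃    handler.json       ┃           
  █ ┃    database.js        ┃           
◎   ┃    server.toml        ┃           
 @ █┃    server.json        ┃           
    ┃    server.c           ┃           
    ┃    auth.json          ┃           
████┃    utils.ts           ┃           
ves:┃    database.ts        ┃           
━━━━┃    auth.py            ┃           
    ┃                       ┃           
    ┃                       ┃           
    ┃                       ┃           
    ┗━━━━━━━━━━━━━━━━━━━━━━━┛           
                                        
                                        
                                        
                                        


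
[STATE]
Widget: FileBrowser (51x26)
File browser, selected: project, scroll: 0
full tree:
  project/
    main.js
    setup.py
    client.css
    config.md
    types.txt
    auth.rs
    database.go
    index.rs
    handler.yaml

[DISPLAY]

> [-] project/                                     
    main.js                                        
    setup.py                                       
    client.css                                     
    config.md                                      
    types.txt                                      
    auth.rs                                        
    database.go                                    
    index.rs                                       
    handler.yaml                                   
                                                   
                                                   
                                                   
                                                   
                                                   
                                                   
                                                   
                                                   
                                                   
                                                   
                                                   
                                                   
                                                   
                                                   
                                                   
                                                   


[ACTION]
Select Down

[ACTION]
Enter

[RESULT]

  [-] project/                                     
  > main.js                                        
    setup.py                                       
    client.css                                     
    config.md                                      
    types.txt                                      
    auth.rs                                        
    database.go                                    
    index.rs                                       
    handler.yaml                                   
                                                   
                                                   
                                                   
                                                   
                                                   
                                                   
                                                   
                                                   
                                                   
                                                   
                                                   
                                                   
                                                   
                                                   
                                                   
                                                   


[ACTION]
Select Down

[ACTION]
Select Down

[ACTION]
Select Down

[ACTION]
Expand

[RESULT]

  [-] project/                                     
    main.js                                        
    setup.py                                       
    client.css                                     
  > config.md                                      
    types.txt                                      
    auth.rs                                        
    database.go                                    
    index.rs                                       
    handler.yaml                                   
                                                   
                                                   
                                                   
                                                   
                                                   
                                                   
                                                   
                                                   
                                                   
                                                   
                                                   
                                                   
                                                   
                                                   
                                                   
                                                   


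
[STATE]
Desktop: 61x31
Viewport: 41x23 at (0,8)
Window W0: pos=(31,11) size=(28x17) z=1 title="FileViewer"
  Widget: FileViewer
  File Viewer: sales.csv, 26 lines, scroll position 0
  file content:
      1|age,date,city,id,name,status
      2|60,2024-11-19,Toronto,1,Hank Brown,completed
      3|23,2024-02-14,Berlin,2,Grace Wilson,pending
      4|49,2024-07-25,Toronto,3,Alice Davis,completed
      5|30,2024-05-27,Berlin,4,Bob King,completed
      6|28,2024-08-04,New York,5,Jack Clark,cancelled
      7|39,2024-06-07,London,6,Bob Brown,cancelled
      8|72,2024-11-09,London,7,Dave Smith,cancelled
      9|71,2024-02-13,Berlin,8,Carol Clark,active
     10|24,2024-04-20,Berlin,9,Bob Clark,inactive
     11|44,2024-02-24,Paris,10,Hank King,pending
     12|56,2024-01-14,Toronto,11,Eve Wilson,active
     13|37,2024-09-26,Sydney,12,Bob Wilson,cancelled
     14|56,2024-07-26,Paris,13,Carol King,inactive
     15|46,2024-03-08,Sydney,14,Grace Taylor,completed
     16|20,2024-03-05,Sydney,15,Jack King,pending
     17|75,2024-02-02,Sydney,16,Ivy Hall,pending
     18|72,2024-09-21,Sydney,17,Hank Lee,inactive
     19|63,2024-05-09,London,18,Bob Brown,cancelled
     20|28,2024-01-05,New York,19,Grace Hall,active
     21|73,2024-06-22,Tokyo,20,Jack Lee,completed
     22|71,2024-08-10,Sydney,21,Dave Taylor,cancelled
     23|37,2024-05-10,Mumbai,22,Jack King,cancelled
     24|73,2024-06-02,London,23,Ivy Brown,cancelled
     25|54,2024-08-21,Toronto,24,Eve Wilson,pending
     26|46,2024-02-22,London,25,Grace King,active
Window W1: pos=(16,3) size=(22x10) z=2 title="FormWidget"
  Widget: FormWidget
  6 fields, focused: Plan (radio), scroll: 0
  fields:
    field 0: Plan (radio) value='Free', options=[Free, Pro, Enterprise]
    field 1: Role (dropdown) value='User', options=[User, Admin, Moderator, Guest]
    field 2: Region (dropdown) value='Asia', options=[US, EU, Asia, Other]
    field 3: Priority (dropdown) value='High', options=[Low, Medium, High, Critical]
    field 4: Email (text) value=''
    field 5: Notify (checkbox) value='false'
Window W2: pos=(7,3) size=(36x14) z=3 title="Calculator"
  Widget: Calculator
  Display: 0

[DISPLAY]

       ┃│ 7 │ 8 │ 9 │ ÷ │                
       ┃├───┼───┼───┼───┤                
       ┃│ 4 │ 5 │ 6 │ × │                
       ┃├───┼───┼───┼───┤                
       ┃│ 1 │ 2 │ 3 │ - │                
       ┃├───┼───┼───┼───┤                
       ┃│ 0 │ . │ = │ + │                
       ┃└───┴───┴───┴───┘                
       ┗━━━━━━━━━━━━━━━━━━━━━━━━━━━━━━━━━
                               ┃49,2024-0
                               ┃30,2024-0
                               ┃28,2024-0
                               ┃39,2024-0
                               ┃72,2024-1
                               ┃71,2024-0
                               ┃24,2024-0
                               ┃44,2024-0
                               ┃56,2024-0
                               ┃37,2024-0
                               ┗━━━━━━━━━
                                         
                                         
                                         


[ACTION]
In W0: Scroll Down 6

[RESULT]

       ┃│ 7 │ 8 │ 9 │ ÷ │                
       ┃├───┼───┼───┼───┤                
       ┃│ 4 │ 5 │ 6 │ × │                
       ┃├───┼───┼───┼───┤                
       ┃│ 1 │ 2 │ 3 │ - │                
       ┃├───┼───┼───┼───┤                
       ┃│ 0 │ . │ = │ + │                
       ┃└───┴───┴───┴───┘                
       ┗━━━━━━━━━━━━━━━━━━━━━━━━━━━━━━━━━
                               ┃24,2024-0
                               ┃44,2024-0
                               ┃56,2024-0
                               ┃37,2024-0
                               ┃56,2024-0
                               ┃46,2024-0
                               ┃20,2024-0
                               ┃75,2024-0
                               ┃72,2024-0
                               ┃63,2024-0
                               ┗━━━━━━━━━
                                         
                                         
                                         


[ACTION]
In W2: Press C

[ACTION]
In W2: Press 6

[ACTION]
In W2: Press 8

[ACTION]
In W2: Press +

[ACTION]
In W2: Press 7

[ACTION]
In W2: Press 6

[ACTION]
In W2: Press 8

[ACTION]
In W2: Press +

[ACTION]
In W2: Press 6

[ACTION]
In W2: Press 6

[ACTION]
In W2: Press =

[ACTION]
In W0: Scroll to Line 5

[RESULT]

       ┃│ 7 │ 8 │ 9 │ ÷ │                
       ┃├───┼───┼───┼───┤                
       ┃│ 4 │ 5 │ 6 │ × │                
       ┃├───┼───┼───┼───┤                
       ┃│ 1 │ 2 │ 3 │ - │                
       ┃├───┼───┼───┼───┤                
       ┃│ 0 │ . │ = │ + │                
       ┃└───┴───┴───┴───┘                
       ┗━━━━━━━━━━━━━━━━━━━━━━━━━━━━━━━━━
                               ┃72,2024-1
                               ┃71,2024-0
                               ┃24,2024-0
                               ┃44,2024-0
                               ┃56,2024-0
                               ┃37,2024-0
                               ┃56,2024-0
                               ┃46,2024-0
                               ┃20,2024-0
                               ┃75,2024-0
                               ┗━━━━━━━━━
                                         
                                         
                                         


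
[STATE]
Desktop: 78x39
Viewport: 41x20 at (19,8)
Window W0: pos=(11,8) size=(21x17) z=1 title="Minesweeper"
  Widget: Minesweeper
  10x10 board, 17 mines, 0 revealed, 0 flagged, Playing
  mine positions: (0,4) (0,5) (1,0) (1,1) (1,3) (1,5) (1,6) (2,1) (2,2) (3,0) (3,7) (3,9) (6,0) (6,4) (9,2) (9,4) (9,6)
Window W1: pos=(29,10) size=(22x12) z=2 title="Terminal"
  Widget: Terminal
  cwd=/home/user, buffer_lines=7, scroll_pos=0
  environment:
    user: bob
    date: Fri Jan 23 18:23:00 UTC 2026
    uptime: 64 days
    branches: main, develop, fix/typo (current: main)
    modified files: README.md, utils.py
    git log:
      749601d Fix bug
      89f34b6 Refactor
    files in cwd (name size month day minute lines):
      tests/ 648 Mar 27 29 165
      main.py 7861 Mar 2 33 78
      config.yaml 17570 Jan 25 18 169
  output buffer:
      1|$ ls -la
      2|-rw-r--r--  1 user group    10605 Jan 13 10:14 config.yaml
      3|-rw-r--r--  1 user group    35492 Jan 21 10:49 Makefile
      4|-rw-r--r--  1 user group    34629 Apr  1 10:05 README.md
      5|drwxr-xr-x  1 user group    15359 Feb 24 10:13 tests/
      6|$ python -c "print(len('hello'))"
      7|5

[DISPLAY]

━━━━━━━━━━━━┓                            
eeper       ┃                            
──────────┏━━━━━━━━━━━━━━━━━━━━┓         
■■■       ┃ Terminal           ┃         
■■■       ┠────────────────────┨         
■■■       ┃$ ls -la            ┃         
■■■       ┃-rw-r--r--  1 user g┃         
■■■       ┃-rw-r--r--  1 user g┃         
■■■       ┃-rw-r--r--  1 user g┃         
■■■       ┃drwxr-xr-x  1 user g┃         
■■■       ┃$ python -c "print(l┃         
■■■       ┃5                   ┃         
■■■       ┃$ █                 ┃         
          ┗━━━━━━━━━━━━━━━━━━━━┛         
            ┃                            
            ┃                            
━━━━━━━━━━━━┛                            
                                         
                                         
                                         


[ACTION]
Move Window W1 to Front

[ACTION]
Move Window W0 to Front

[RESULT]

━━━━━━━━━━━━┓                            
eeper       ┃                            
────────────┨━━━━━━━━━━━━━━━━━━┓         
■■■         ┃erminal           ┃         
■■■         ┃──────────────────┨         
■■■         ┃ls -la            ┃         
■■■         ┃w-r--r--  1 user g┃         
■■■         ┃w-r--r--  1 user g┃         
■■■         ┃w-r--r--  1 user g┃         
■■■         ┃wxr-xr-x  1 user g┃         
■■■         ┃python -c "print(l┃         
■■■         ┃                  ┃         
■■■         ┃█                 ┃         
            ┃━━━━━━━━━━━━━━━━━━┛         
            ┃                            
            ┃                            
━━━━━━━━━━━━┛                            
                                         
                                         
                                         


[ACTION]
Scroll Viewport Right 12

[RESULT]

┓                                        
┃                                        
┨━━━━━━━━━━━━━━━━━━┓                     
┃erminal           ┃                     
┃──────────────────┨                     
┃ls -la            ┃                     
┃w-r--r--  1 user g┃                     
┃w-r--r--  1 user g┃                     
┃w-r--r--  1 user g┃                     
┃wxr-xr-x  1 user g┃                     
┃python -c "print(l┃                     
┃                  ┃                     
┃█                 ┃                     
┃━━━━━━━━━━━━━━━━━━┛                     
┃                                        
┃                                        
┛                                        
                                         
                                         
                                         


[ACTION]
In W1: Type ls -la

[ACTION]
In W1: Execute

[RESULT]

┓                                        
┃                                        
┨━━━━━━━━━━━━━━━━━━┓                     
┃erminal           ┃                     
┃──────────────────┨                     
┃wxr-xr-x  1 user g┃                     
┃python -c "print(l┃                     
┃                  ┃                     
┃ls -la            ┃                     
┃wxr-xr-x  1 bob gr┃                     
┃w-r--r--  1 bob gr┃                     
┃w-r--r--  1 bob gr┃                     
┃█                 ┃                     
┃━━━━━━━━━━━━━━━━━━┛                     
┃                                        
┃                                        
┛                                        
                                         
                                         
                                         


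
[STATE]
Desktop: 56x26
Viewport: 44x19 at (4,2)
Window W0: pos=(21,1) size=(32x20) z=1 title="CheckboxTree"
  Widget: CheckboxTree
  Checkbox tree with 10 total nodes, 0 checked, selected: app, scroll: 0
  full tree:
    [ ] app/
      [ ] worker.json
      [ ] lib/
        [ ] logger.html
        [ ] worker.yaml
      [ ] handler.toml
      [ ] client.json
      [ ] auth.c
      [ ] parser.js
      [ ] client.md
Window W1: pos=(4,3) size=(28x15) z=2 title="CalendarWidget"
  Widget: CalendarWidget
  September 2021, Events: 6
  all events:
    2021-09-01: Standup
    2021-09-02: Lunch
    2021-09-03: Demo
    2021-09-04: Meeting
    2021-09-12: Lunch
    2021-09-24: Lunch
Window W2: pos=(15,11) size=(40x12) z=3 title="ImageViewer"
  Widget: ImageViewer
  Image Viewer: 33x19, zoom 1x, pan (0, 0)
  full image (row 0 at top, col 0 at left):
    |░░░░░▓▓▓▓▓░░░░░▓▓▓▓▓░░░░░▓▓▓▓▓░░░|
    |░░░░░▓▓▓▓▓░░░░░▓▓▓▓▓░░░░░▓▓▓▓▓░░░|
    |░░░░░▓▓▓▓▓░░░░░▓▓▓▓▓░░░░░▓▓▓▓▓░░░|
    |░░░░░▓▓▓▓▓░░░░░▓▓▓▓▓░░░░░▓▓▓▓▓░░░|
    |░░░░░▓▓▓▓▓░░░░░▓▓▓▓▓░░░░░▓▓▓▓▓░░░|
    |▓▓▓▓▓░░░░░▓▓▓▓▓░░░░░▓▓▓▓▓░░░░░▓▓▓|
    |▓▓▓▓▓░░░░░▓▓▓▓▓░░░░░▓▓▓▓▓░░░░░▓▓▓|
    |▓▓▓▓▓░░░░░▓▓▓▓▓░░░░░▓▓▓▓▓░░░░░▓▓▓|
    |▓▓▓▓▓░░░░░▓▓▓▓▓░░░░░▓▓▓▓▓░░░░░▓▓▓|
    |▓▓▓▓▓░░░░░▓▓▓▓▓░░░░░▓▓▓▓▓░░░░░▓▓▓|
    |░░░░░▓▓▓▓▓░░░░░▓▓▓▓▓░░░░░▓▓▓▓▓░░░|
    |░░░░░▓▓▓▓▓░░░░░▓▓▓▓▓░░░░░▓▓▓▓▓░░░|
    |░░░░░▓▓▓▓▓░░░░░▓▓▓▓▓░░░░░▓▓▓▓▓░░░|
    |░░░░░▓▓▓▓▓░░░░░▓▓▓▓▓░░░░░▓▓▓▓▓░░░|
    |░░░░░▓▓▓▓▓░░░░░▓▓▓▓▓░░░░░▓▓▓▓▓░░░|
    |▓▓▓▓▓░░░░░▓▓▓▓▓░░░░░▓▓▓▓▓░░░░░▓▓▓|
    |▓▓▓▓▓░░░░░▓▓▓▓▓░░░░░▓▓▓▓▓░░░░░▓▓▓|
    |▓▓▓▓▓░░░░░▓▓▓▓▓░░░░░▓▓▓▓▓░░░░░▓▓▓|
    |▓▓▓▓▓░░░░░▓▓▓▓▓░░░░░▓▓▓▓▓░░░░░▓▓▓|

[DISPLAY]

                 ┃ CheckboxTree             
┏━━━━━━━━━━━━━━━━━━━━━━━━━━┓────────────────
┃ CalendarWidget           ┃                
┠──────────────────────────┨ker.json        
┃      September 2021      ┃/               
┃Mo Tu We Th Fr Sa Su      ┃ogger.html      
┃       1*  2*  3*  4*  5  ┃orker.yaml      
┃ 6  7  8  9 10 11 12*     ┃dler.toml       
┃13 14 15 16 17 18 19      ┃ent.json        
┃20 21 22 2┏━━━━━━━━━━━━━━━━━━━━━━━━━━━━━━━━
┃27 28 29 3┃ ImageViewer                    
┃          ┠────────────────────────────────
┃          ┃░░░░░▓▓▓▓▓░░░░░▓▓▓▓▓░░░░░▓▓▓▓▓░░
┃          ┃░░░░░▓▓▓▓▓░░░░░▓▓▓▓▓░░░░░▓▓▓▓▓░░
┃          ┃░░░░░▓▓▓▓▓░░░░░▓▓▓▓▓░░░░░▓▓▓▓▓░░
┗━━━━━━━━━━┃░░░░░▓▓▓▓▓░░░░░▓▓▓▓▓░░░░░▓▓▓▓▓░░
           ┃░░░░░▓▓▓▓▓░░░░░▓▓▓▓▓░░░░░▓▓▓▓▓░░
           ┃▓▓▓▓▓░░░░░▓▓▓▓▓░░░░░▓▓▓▓▓░░░░░▓▓
           ┃▓▓▓▓▓░░░░░▓▓▓▓▓░░░░░▓▓▓▓▓░░░░░▓▓


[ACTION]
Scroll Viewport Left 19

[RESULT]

                     ┃ CheckboxTree         
    ┏━━━━━━━━━━━━━━━━━━━━━━━━━━┓────────────
    ┃ CalendarWidget           ┃            
    ┠──────────────────────────┨ker.json    
    ┃      September 2021      ┃/           
    ┃Mo Tu We Th Fr Sa Su      ┃ogger.html  
    ┃       1*  2*  3*  4*  5  ┃orker.yaml  
    ┃ 6  7  8  9 10 11 12*     ┃dler.toml   
    ┃13 14 15 16 17 18 19      ┃ent.json    
    ┃20 21 22 2┏━━━━━━━━━━━━━━━━━━━━━━━━━━━━
    ┃27 28 29 3┃ ImageViewer                
    ┃          ┠────────────────────────────
    ┃          ┃░░░░░▓▓▓▓▓░░░░░▓▓▓▓▓░░░░░▓▓▓
    ┃          ┃░░░░░▓▓▓▓▓░░░░░▓▓▓▓▓░░░░░▓▓▓
    ┃          ┃░░░░░▓▓▓▓▓░░░░░▓▓▓▓▓░░░░░▓▓▓
    ┗━━━━━━━━━━┃░░░░░▓▓▓▓▓░░░░░▓▓▓▓▓░░░░░▓▓▓
               ┃░░░░░▓▓▓▓▓░░░░░▓▓▓▓▓░░░░░▓▓▓
               ┃▓▓▓▓▓░░░░░▓▓▓▓▓░░░░░▓▓▓▓▓░░░
               ┃▓▓▓▓▓░░░░░▓▓▓▓▓░░░░░▓▓▓▓▓░░░


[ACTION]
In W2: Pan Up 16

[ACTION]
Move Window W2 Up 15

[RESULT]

               ┠────────────────────────────
    ┏━━━━━━━━━━┃░░░░░▓▓▓▓▓░░░░░▓▓▓▓▓░░░░░▓▓▓
    ┃ CalendarW┃░░░░░▓▓▓▓▓░░░░░▓▓▓▓▓░░░░░▓▓▓
    ┠──────────┃░░░░░▓▓▓▓▓░░░░░▓▓▓▓▓░░░░░▓▓▓
    ┃      Sept┃░░░░░▓▓▓▓▓░░░░░▓▓▓▓▓░░░░░▓▓▓
    ┃Mo Tu We T┃░░░░░▓▓▓▓▓░░░░░▓▓▓▓▓░░░░░▓▓▓
    ┃       1* ┃▓▓▓▓▓░░░░░▓▓▓▓▓░░░░░▓▓▓▓▓░░░
    ┃ 6  7  8  ┃▓▓▓▓▓░░░░░▓▓▓▓▓░░░░░▓▓▓▓▓░░░
    ┃13 14 15 1┃▓▓▓▓▓░░░░░▓▓▓▓▓░░░░░▓▓▓▓▓░░░
    ┃20 21 22 2┗━━━━━━━━━━━━━━━━━━━━━━━━━━━━
    ┃27 28 29 30               ┃ser.js      
    ┃                          ┃ent.md      
    ┃                          ┃            
    ┃                          ┃            
    ┃                          ┃            
    ┗━━━━━━━━━━━━━━━━━━━━━━━━━━┛            
                     ┃                      
                     ┃                      
                     ┗━━━━━━━━━━━━━━━━━━━━━━


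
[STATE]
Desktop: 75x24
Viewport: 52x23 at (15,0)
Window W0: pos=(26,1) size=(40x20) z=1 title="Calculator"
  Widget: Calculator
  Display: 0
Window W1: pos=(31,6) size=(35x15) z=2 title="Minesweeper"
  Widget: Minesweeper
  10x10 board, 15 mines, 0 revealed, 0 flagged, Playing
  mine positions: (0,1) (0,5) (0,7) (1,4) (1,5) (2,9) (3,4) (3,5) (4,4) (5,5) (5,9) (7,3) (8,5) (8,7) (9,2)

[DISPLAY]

                                                    
           ┏━━━━━━━━━━━━━━━━━━━━━━━━━━━━━━━━━━━━━━┓ 
           ┃ Calculator                           ┃ 
           ┠──────────────────────────────────────┨ 
           ┃                                     0┃ 
           ┃┌───┬───┬───┬───┐                     ┃ 
           ┃│ 7 ┏━━━━━━━━━━━━━━━━━━━━━━━━━━━━━━━━━┓ 
           ┃├───┃ Minesweeper                     ┃ 
           ┃│ 4 ┠─────────────────────────────────┨ 
           ┃├───┃■■■■■■■■■■                       ┃ 
           ┃│ 1 ┃■■■■■■■■■■                       ┃ 
           ┃├───┃■■■■■■■■■■                       ┃ 
           ┃│ 0 ┃■■■■■■■■■■                       ┃ 
           ┃├───┃■■■■■■■■■■                       ┃ 
           ┃│ C ┃■■■■■■■■■■                       ┃ 
           ┃└───┃■■■■■■■■■■                       ┃ 
           ┃    ┃■■■■■■■■■■                       ┃ 
           ┃    ┃■■■■■■■■■■                       ┃ 
           ┃    ┃■■■■■■■■■■                       ┃ 
           ┃    ┃                                 ┃ 
           ┗━━━━┗━━━━━━━━━━━━━━━━━━━━━━━━━━━━━━━━━┛ 
                                                    
                                                    


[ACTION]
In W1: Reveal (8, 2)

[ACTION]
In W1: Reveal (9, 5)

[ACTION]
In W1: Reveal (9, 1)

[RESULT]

                                                    
           ┏━━━━━━━━━━━━━━━━━━━━━━━━━━━━━━━━━━━━━━┓ 
           ┃ Calculator                           ┃ 
           ┠──────────────────────────────────────┨ 
           ┃                                     0┃ 
           ┃┌───┬───┬───┬───┐                     ┃ 
           ┃│ 7 ┏━━━━━━━━━━━━━━━━━━━━━━━━━━━━━━━━━┓ 
           ┃├───┃ Minesweeper                     ┃ 
           ┃│ 4 ┠─────────────────────────────────┨ 
           ┃├───┃■■■■■■■■■■                       ┃ 
           ┃│ 1 ┃■■■■■■■■■■                       ┃ 
           ┃├───┃■■■■■■■■■■                       ┃ 
           ┃│ 0 ┃■■■■■■■■■■                       ┃ 
           ┃├───┃■■■■■■■■■■                       ┃ 
           ┃│ C ┃■■■■■■■■■■                       ┃ 
           ┃└───┃■■■■■■■■■■                       ┃ 
           ┃    ┃■■■■■■■■■■                       ┃ 
           ┃    ┃■■2■■■■■■■                       ┃ 
           ┃    ┃■1■■■1■■■■                       ┃ 
           ┃    ┃                                 ┃ 
           ┗━━━━┗━━━━━━━━━━━━━━━━━━━━━━━━━━━━━━━━━┛ 
                                                    
                                                    
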